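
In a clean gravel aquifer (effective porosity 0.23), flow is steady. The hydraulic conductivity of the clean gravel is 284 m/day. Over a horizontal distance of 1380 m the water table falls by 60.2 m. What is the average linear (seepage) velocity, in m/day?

53.9

Hydraulic gradient i = Δh / L = 60.2 / 1380 = 0.04362.
Darcy flux q = K · i = 284.0 × 0.04362 = 12.39 m/day.
Seepage velocity v = q / n_e = 12.39 / 0.23 = 53.87 m/day.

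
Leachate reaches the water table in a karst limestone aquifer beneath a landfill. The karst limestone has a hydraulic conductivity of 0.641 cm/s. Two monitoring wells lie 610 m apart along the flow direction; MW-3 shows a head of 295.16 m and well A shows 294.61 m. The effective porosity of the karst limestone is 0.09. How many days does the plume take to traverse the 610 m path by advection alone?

Convert K: 0.641 cm/s × 864 = 553.8 m/day.
Hydraulic gradient i = (295.16 − 294.61) / 610 = 0.55 / 610 = 0.0009016.
Darcy flux q = K · i = 553.8 × 0.0009016 = 0.4993 m/day.
Seepage velocity v = q / n_e = 0.4993 / 0.09 = 5.548 m/day.
Travel time t = L / v = 610 / 5.548 = 109.9 days.

110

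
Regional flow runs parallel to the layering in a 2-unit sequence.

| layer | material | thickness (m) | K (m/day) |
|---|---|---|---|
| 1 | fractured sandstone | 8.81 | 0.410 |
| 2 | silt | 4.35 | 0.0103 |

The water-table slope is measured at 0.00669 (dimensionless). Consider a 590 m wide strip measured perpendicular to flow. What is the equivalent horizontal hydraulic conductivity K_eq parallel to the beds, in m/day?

Flow is parallel to layering, so each bed carries its own Darcy discharge and the transmissivities add.
Σ(K_i·b_i) = 0.410×8.81 + 0.0103×4.35 = 3.657 m²/day.
Total thickness b = 13.16 m, so K_eq = Σ(K_i·b_i)/b = 0.2779 m/day.

0.278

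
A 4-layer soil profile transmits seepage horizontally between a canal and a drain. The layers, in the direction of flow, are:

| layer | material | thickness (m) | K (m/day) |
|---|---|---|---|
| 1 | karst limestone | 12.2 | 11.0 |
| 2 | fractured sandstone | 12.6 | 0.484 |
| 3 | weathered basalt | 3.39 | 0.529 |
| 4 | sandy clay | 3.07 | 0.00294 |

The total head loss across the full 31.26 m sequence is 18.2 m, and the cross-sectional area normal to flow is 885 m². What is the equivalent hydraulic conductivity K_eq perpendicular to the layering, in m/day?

Flow is perpendicular to layering, so the layers act in series and the equivalent K is the thickness-weighted harmonic mean.
Total thickness L = 12.2 + 12.6 + 3.39 + 3.07 = 31.26 m.
Σ(b_i/K_i) = 12.2/11.0 + 12.6/0.484 + 3.39/0.529 + 3.07/0.00294 = 1078 d.
K_eq = L / Σ(b_i/K_i) = 31.26 / 1078 = 0.02900 m/day.

0.0290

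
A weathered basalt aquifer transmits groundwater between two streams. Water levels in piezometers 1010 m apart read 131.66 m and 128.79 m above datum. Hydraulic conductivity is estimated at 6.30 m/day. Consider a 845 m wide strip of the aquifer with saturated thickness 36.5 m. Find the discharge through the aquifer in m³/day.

552

Cross-sectional area A = 845 × 36.5 = 30842 m².
Hydraulic gradient i = (131.66 − 128.79) / 1010 = 2.87 / 1010 = 0.002842.
Darcy's law: Q = K · A · i = 6.300 × 30842 × 0.002842 = 552.1 m³/day.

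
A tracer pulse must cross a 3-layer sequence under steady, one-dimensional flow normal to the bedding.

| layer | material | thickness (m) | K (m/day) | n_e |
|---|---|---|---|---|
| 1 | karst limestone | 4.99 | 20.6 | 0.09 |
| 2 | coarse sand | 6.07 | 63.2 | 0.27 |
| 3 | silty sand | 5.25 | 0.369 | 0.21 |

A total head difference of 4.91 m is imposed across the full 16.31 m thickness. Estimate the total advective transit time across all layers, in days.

9.46

With flow normal to the layers, continuity requires the same specific discharge q through every layer.
Σ(b_i/K_i) = 4.99/20.6 + 6.07/63.2 + 5.25/0.369 = 14.57 d.
q = Δh / Σ(b_i/K_i) = 4.91 / 14.57 = 0.3371 m/day.
In each layer the seepage velocity is v_i = q/n_i, so the layer transit time is t_i = b_i·n_i / q:
  layer 1 (karst limestone): t_1 = 4.99 × 0.09 / 0.3371 = 1.332 d
  layer 2 (coarse sand): t_2 = 6.07 × 0.27 / 0.3371 = 4.862 d
  layer 3 (silty sand): t_3 = 5.25 × 0.21 / 0.3371 = 3.271 d
Total t = Σ t_i = 9.465 days.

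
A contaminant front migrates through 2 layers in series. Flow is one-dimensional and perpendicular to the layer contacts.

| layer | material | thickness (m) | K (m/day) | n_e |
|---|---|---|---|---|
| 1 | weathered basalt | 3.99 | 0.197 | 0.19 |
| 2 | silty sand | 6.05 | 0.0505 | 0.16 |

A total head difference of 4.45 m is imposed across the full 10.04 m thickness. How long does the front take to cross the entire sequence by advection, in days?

With flow normal to the layers, continuity requires the same specific discharge q through every layer.
Σ(b_i/K_i) = 3.99/0.197 + 6.05/0.0505 = 140.1 d.
q = Δh / Σ(b_i/K_i) = 4.45 / 140.1 = 0.03177 m/day.
In each layer the seepage velocity is v_i = q/n_i, so the layer transit time is t_i = b_i·n_i / q:
  layer 1 (weathered basalt): t_1 = 3.99 × 0.19 / 0.03177 = 23.86 d
  layer 2 (silty sand): t_2 = 6.05 × 0.16 / 0.03177 = 30.47 d
Total t = Σ t_i = 54.33 days.

54.3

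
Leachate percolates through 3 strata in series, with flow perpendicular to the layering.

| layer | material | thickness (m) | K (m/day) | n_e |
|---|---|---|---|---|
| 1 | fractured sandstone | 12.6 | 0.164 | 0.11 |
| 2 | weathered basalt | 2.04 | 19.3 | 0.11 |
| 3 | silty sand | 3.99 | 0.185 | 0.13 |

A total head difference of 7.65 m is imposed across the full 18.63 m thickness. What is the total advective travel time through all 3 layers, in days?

With flow normal to the layers, continuity requires the same specific discharge q through every layer.
Σ(b_i/K_i) = 12.6/0.164 + 2.04/19.3 + 3.99/0.185 = 98.50 d.
q = Δh / Σ(b_i/K_i) = 7.65 / 98.50 = 0.07766 m/day.
In each layer the seepage velocity is v_i = q/n_i, so the layer transit time is t_i = b_i·n_i / q:
  layer 1 (fractured sandstone): t_1 = 12.6 × 0.11 / 0.07766 = 17.85 d
  layer 2 (weathered basalt): t_2 = 2.04 × 0.11 / 0.07766 = 2.889 d
  layer 3 (silty sand): t_3 = 3.99 × 0.13 / 0.07766 = 6.679 d
Total t = Σ t_i = 27.41 days.

27.4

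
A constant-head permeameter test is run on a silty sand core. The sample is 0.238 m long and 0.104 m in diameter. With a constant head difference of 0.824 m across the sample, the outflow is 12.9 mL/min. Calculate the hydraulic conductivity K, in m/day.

0.632

Cross-sectional area A = π·(d/2)² = π × (0.104/2)² = 0.008495 m².
Convert discharge: 12.9 mL/min = 2.150e-07 m³/s.
Darcy's law rearranged: K = Q·L / (A·Δh) = 2.150e-07 × 0.238 / (0.008495 × 0.824) = 7.310e-06 m/s = 0.6316 m/day.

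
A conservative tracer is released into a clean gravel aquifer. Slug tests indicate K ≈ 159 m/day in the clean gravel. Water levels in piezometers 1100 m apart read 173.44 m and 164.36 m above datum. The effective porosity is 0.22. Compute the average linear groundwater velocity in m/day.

Hydraulic gradient i = (173.44 − 164.36) / 1100 = 9.08 / 1100 = 0.008255.
Darcy flux q = K · i = 159.0 × 0.008255 = 1.312 m/day.
Seepage velocity v = q / n_e = 1.312 / 0.22 = 5.966 m/day.

5.97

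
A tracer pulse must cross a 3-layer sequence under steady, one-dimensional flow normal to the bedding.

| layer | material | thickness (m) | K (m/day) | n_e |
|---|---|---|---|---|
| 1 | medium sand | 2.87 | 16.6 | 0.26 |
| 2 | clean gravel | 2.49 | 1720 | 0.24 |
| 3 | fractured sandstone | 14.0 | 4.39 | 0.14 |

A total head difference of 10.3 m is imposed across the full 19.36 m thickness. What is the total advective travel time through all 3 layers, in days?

1.08

With flow normal to the layers, continuity requires the same specific discharge q through every layer.
Σ(b_i/K_i) = 2.87/16.6 + 2.49/1720 + 14.0/4.39 = 3.363 d.
q = Δh / Σ(b_i/K_i) = 10.3 / 3.363 = 3.062 m/day.
In each layer the seepage velocity is v_i = q/n_i, so the layer transit time is t_i = b_i·n_i / q:
  layer 1 (medium sand): t_1 = 2.87 × 0.26 / 3.062 = 0.2437 d
  layer 2 (clean gravel): t_2 = 2.49 × 0.24 / 3.062 = 0.1951 d
  layer 3 (fractured sandstone): t_3 = 14.0 × 0.14 / 3.062 = 0.6400 d
Total t = Σ t_i = 1.079 days.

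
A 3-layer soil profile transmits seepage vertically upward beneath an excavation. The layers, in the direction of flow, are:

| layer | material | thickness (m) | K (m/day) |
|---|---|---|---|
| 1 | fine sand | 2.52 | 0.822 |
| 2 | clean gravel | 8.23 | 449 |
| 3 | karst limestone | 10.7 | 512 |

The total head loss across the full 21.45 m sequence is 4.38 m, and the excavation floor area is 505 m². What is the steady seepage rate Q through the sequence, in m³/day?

712

Flow is perpendicular to layering, so the layers act in series and the equivalent K is the thickness-weighted harmonic mean.
Total thickness L = 2.52 + 8.23 + 10.7 = 21.45 m.
Σ(b_i/K_i) = 2.52/0.822 + 8.23/449 + 10.7/512 = 3.105 d.
K_eq = L / Σ(b_i/K_i) = 21.45 / 3.105 = 6.908 m/day.
Q = K_eq · A · (Δh/L) = 6.908 × 505 × (4.38/21.45) = 712.4 m³/day.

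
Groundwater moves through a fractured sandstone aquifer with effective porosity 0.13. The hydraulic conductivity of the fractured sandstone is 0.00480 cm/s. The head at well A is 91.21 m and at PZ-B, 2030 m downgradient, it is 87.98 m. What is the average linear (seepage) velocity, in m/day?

0.0508

Convert K: 0.00480 cm/s × 864 = 4.147 m/day.
Hydraulic gradient i = (91.21 − 87.98) / 2030 = 3.23 / 2030 = 0.001591.
Darcy flux q = K · i = 4.147 × 0.001591 = 0.006599 m/day.
Seepage velocity v = q / n_e = 0.006599 / 0.13 = 0.05076 m/day.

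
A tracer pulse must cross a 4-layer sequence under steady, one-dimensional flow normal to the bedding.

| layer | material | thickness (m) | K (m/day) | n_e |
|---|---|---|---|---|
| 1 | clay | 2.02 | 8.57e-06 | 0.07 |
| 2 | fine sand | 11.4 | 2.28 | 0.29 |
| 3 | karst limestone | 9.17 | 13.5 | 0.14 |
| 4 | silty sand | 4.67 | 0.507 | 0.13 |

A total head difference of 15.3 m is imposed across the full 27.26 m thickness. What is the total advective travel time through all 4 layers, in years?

225

With flow normal to the layers, continuity requires the same specific discharge q through every layer.
Σ(b_i/K_i) = 2.02/8.57e-06 + 11.4/2.28 + 9.17/13.5 + 4.67/0.507 = 2.357e+05 d.
q = Δh / Σ(b_i/K_i) = 15.3 / 2.357e+05 = 6.491e-05 m/day.
In each layer the seepage velocity is v_i = q/n_i, so the layer transit time is t_i = b_i·n_i / q:
  layer 1 (clay): t_1 = 2.02 × 0.07 / 6.491e-05 = 2178 d
  layer 2 (fine sand): t_2 = 11.4 × 0.29 / 6.491e-05 = 50934 d
  layer 3 (karst limestone): t_3 = 9.17 × 0.14 / 6.491e-05 = 19779 d
  layer 4 (silty sand): t_4 = 4.67 × 0.13 / 6.491e-05 = 9353 d
Total t = Σ t_i = 82245 days = 225.2 years.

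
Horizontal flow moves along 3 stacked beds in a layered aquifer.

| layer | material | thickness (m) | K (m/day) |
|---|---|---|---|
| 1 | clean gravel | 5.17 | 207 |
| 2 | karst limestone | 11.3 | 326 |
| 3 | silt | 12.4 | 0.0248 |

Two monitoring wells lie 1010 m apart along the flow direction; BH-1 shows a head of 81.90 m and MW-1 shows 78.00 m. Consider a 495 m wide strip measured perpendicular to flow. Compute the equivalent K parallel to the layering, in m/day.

165

Flow is parallel to layering, so each bed carries its own Darcy discharge and the transmissivities add.
Σ(K_i·b_i) = 207×5.17 + 326×11.3 + 0.0248×12.4 = 4754 m²/day.
Total thickness b = 28.87 m, so K_eq = Σ(K_i·b_i)/b = 164.7 m/day.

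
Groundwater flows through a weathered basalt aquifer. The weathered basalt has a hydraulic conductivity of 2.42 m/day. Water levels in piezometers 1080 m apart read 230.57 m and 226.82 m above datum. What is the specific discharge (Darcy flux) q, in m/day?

0.00840

Hydraulic gradient i = (230.57 − 226.82) / 1080 = 3.75 / 1080 = 0.003472.
Specific discharge q = K · i = 2.420 × 0.003472 = 0.008403 m/day.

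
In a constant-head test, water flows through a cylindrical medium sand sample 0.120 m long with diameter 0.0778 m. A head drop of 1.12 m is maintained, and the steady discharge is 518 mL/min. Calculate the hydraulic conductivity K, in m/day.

16.8

Cross-sectional area A = π·(d/2)² = π × (0.0778/2)² = 0.004754 m².
Convert discharge: 518 mL/min = 8.633e-06 m³/s.
Darcy's law rearranged: K = Q·L / (A·Δh) = 8.633e-06 × 0.120 / (0.004754 × 1.12) = 0.0001946 m/s = 16.81 m/day.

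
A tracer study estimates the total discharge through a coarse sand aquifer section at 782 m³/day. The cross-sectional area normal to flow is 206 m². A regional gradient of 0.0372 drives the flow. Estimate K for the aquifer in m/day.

Hydraulic gradient i = 0.0372.
From Q = K·A·i, K = Q / (A·i) = 782 / (206.0 × 0.03720) = 102.0 m/day.

102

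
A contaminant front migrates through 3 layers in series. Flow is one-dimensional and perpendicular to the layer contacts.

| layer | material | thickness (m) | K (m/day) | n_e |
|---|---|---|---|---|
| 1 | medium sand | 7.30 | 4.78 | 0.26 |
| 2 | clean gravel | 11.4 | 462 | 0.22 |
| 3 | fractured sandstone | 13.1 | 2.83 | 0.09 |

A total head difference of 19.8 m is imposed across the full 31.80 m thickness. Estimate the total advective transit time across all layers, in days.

1.74

With flow normal to the layers, continuity requires the same specific discharge q through every layer.
Σ(b_i/K_i) = 7.30/4.78 + 11.4/462 + 13.1/2.83 = 6.181 d.
q = Δh / Σ(b_i/K_i) = 19.8 / 6.181 = 3.203 m/day.
In each layer the seepage velocity is v_i = q/n_i, so the layer transit time is t_i = b_i·n_i / q:
  layer 1 (medium sand): t_1 = 7.30 × 0.26 / 3.203 = 0.5925 d
  layer 2 (clean gravel): t_2 = 11.4 × 0.22 / 3.203 = 0.7829 d
  layer 3 (fractured sandstone): t_3 = 13.1 × 0.09 / 3.203 = 0.3680 d
Total t = Σ t_i = 1.743 days.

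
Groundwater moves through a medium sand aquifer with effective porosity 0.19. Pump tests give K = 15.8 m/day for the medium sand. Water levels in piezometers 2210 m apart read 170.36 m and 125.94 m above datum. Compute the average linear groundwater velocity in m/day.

Hydraulic gradient i = (170.36 − 125.94) / 2210 = 44.42 / 2210 = 0.02010.
Darcy flux q = K · i = 15.80 × 0.02010 = 0.3176 m/day.
Seepage velocity v = q / n_e = 0.3176 / 0.19 = 1.671 m/day.

1.67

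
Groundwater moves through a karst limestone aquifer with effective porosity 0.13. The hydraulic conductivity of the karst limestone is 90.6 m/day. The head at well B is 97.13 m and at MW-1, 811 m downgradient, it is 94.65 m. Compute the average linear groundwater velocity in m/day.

Hydraulic gradient i = (97.13 − 94.65) / 811 = 2.48 / 811 = 0.003058.
Darcy flux q = K · i = 90.60 × 0.003058 = 0.2771 m/day.
Seepage velocity v = q / n_e = 0.2771 / 0.13 = 2.131 m/day.

2.13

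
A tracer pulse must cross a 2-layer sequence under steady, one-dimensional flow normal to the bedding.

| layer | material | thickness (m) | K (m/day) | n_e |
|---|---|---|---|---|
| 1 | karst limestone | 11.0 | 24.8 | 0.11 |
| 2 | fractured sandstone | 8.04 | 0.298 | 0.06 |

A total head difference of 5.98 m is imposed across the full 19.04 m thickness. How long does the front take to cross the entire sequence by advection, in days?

7.76

With flow normal to the layers, continuity requires the same specific discharge q through every layer.
Σ(b_i/K_i) = 11.0/24.8 + 8.04/0.298 = 27.42 d.
q = Δh / Σ(b_i/K_i) = 5.98 / 27.42 = 0.2181 m/day.
In each layer the seepage velocity is v_i = q/n_i, so the layer transit time is t_i = b_i·n_i / q:
  layer 1 (karst limestone): t_1 = 11.0 × 0.11 / 0.2181 = 5.549 d
  layer 2 (fractured sandstone): t_2 = 8.04 × 0.06 / 0.2181 = 2.212 d
Total t = Σ t_i = 7.761 days.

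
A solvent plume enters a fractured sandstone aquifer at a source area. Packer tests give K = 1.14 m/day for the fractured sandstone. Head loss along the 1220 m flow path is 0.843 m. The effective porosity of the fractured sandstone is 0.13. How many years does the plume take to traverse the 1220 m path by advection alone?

551

Hydraulic gradient i = Δh / L = 0.843 / 1220 = 0.0006910.
Darcy flux q = K · i = 1.140 × 0.0006910 = 0.0007877 m/day.
Seepage velocity v = q / n_e = 0.0007877 / 0.13 = 0.006059 m/day.
Travel time t = L / v = 1220 / 0.006059 = 2.013e+05 days = 551.2 years.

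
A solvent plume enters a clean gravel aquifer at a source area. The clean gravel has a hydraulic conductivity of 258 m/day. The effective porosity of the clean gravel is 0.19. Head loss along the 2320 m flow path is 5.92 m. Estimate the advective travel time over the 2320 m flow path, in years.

Hydraulic gradient i = Δh / L = 5.92 / 2320 = 0.002552.
Darcy flux q = K · i = 258.0 × 0.002552 = 0.6583 m/day.
Seepage velocity v = q / n_e = 0.6583 / 0.19 = 3.465 m/day.
Travel time t = L / v = 2320 / 3.465 = 669.6 days = 1.833 years.

1.83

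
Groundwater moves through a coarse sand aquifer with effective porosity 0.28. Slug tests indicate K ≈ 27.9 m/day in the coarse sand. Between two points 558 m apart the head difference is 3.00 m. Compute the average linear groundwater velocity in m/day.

0.536

Hydraulic gradient i = Δh / L = 3.00 / 558 = 0.005376.
Darcy flux q = K · i = 27.90 × 0.005376 = 0.1500 m/day.
Seepage velocity v = q / n_e = 0.1500 / 0.28 = 0.5357 m/day.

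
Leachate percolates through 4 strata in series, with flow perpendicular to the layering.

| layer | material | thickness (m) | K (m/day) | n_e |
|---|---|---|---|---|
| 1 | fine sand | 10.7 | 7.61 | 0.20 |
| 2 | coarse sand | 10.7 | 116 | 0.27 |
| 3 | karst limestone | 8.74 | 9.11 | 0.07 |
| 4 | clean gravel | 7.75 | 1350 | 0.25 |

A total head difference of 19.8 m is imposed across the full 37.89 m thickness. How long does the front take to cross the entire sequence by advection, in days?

0.943

With flow normal to the layers, continuity requires the same specific discharge q through every layer.
Σ(b_i/K_i) = 10.7/7.61 + 10.7/116 + 8.74/9.11 + 7.75/1350 = 2.463 d.
q = Δh / Σ(b_i/K_i) = 19.8 / 2.463 = 8.038 m/day.
In each layer the seepage velocity is v_i = q/n_i, so the layer transit time is t_i = b_i·n_i / q:
  layer 1 (fine sand): t_1 = 10.7 × 0.20 / 8.038 = 0.2662 d
  layer 2 (coarse sand): t_2 = 10.7 × 0.27 / 8.038 = 0.3594 d
  layer 3 (karst limestone): t_3 = 8.74 × 0.07 / 8.038 = 0.07612 d
  layer 4 (clean gravel): t_4 = 7.75 × 0.25 / 8.038 = 0.2411 d
Total t = Σ t_i = 0.9429 days.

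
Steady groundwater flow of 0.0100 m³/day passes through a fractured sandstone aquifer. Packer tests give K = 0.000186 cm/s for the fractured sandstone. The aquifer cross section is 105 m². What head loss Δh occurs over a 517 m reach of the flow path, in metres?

Convert K: 0.000186 cm/s × 864 = 0.1607 m/day.
From Q = K·A·i, i = Q / (K·A) = 0.0100 / (0.1607 × 105.0) = 0.0005926.
Head loss Δh = i · L = 0.0005926 × 517 = 0.3064 m.

0.306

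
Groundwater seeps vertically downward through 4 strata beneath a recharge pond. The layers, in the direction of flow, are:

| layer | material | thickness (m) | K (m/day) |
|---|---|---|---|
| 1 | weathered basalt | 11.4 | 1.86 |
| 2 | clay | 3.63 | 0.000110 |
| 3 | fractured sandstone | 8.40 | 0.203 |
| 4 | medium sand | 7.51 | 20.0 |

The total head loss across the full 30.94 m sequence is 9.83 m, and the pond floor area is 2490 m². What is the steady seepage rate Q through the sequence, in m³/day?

0.741

Flow is perpendicular to layering, so the layers act in series and the equivalent K is the thickness-weighted harmonic mean.
Total thickness L = 11.4 + 3.63 + 8.40 + 7.51 = 30.94 m.
Σ(b_i/K_i) = 11.4/1.86 + 3.63/0.000110 + 8.40/0.203 + 7.51/20.0 = 33048 d.
K_eq = L / Σ(b_i/K_i) = 30.94 / 33048 = 0.0009362 m/day.
Q = K_eq · A · (Δh/L) = 0.0009362 × 2490 × (9.83/30.94) = 0.7406 m³/day.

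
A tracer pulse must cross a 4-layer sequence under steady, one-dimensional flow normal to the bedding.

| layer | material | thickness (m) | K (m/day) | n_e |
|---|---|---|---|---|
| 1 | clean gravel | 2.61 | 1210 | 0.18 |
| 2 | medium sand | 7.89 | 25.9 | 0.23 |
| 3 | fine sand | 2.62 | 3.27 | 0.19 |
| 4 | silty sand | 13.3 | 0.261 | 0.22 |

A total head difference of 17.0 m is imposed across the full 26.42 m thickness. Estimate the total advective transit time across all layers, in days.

With flow normal to the layers, continuity requires the same specific discharge q through every layer.
Σ(b_i/K_i) = 2.61/1210 + 7.89/25.9 + 2.62/3.27 + 13.3/0.261 = 52.07 d.
q = Δh / Σ(b_i/K_i) = 17.0 / 52.07 = 0.3265 m/day.
In each layer the seepage velocity is v_i = q/n_i, so the layer transit time is t_i = b_i·n_i / q:
  layer 1 (clean gravel): t_1 = 2.61 × 0.18 / 0.3265 = 1.439 d
  layer 2 (medium sand): t_2 = 7.89 × 0.23 / 0.3265 = 5.558 d
  layer 3 (fine sand): t_3 = 2.62 × 0.19 / 0.3265 = 1.525 d
  layer 4 (silty sand): t_4 = 13.3 × 0.22 / 0.3265 = 8.961 d
Total t = Σ t_i = 17.48 days.

17.5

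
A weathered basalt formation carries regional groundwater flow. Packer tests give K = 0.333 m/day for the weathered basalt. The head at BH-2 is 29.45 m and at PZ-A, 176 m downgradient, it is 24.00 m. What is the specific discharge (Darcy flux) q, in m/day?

0.0103

Hydraulic gradient i = (29.45 − 24.00) / 176 = 5.45 / 176 = 0.03097.
Specific discharge q = K · i = 0.3330 × 0.03097 = 0.01031 m/day.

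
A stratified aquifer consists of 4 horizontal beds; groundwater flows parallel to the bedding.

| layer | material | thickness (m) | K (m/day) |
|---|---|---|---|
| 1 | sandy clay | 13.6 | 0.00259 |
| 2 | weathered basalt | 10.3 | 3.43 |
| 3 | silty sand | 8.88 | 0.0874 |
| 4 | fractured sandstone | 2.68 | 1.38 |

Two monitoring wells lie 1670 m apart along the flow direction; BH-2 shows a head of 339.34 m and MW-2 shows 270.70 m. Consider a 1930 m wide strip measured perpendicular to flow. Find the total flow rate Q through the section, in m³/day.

3160

Flow is parallel to layering, so each bed carries its own Darcy discharge and the transmissivities add.
Σ(K_i·b_i) = 0.00259×13.6 + 3.43×10.3 + 0.0874×8.88 + 1.38×2.68 = 39.84 m²/day.
Hydraulic gradient i = (339.34 − 270.70) / 1670 = 68.64 / 1670 = 0.04110.
Q = Σ(K_i·b_i) · W · i = 39.84 × 1930 × 0.04110 = 3160 m³/day.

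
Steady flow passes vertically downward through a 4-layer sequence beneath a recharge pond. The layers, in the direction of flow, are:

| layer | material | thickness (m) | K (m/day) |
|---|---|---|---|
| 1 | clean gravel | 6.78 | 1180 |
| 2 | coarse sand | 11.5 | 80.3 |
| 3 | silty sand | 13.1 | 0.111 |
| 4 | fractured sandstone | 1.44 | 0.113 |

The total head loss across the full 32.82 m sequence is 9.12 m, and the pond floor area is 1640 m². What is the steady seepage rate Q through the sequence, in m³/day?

114

Flow is perpendicular to layering, so the layers act in series and the equivalent K is the thickness-weighted harmonic mean.
Total thickness L = 6.78 + 11.5 + 13.1 + 1.44 = 32.82 m.
Σ(b_i/K_i) = 6.78/1180 + 11.5/80.3 + 13.1/0.111 + 1.44/0.113 = 130.9 d.
K_eq = L / Σ(b_i/K_i) = 32.82 / 130.9 = 0.2507 m/day.
Q = K_eq · A · (Δh/L) = 0.2507 × 1640 × (9.12/32.82) = 114.3 m³/day.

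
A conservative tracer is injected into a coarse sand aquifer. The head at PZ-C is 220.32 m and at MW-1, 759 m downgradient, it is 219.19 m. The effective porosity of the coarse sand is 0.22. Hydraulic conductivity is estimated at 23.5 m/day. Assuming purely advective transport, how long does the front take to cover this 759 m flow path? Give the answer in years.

Hydraulic gradient i = (220.32 − 219.19) / 759 = 1.13 / 759 = 0.001489.
Darcy flux q = K · i = 23.50 × 0.001489 = 0.03499 m/day.
Seepage velocity v = q / n_e = 0.03499 / 0.22 = 0.1590 m/day.
Travel time t = L / v = 759 / 0.1590 = 4773 days = 13.07 years.

13.1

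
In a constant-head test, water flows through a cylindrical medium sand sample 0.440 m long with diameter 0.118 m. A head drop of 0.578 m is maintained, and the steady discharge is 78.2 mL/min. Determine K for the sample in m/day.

7.84

Cross-sectional area A = π·(d/2)² = π × (0.118/2)² = 0.01094 m².
Convert discharge: 78.2 mL/min = 1.303e-06 m³/s.
Darcy's law rearranged: K = Q·L / (A·Δh) = 1.303e-06 × 0.440 / (0.01094 × 0.578) = 9.072e-05 m/s = 7.839 m/day.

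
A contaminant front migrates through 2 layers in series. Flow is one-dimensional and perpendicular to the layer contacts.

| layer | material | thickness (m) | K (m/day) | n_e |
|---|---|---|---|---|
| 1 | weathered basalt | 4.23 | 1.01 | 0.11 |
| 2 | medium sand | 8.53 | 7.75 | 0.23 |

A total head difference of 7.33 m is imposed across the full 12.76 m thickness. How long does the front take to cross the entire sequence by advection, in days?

With flow normal to the layers, continuity requires the same specific discharge q through every layer.
Σ(b_i/K_i) = 4.23/1.01 + 8.53/7.75 = 5.289 d.
q = Δh / Σ(b_i/K_i) = 7.33 / 5.289 = 1.386 m/day.
In each layer the seepage velocity is v_i = q/n_i, so the layer transit time is t_i = b_i·n_i / q:
  layer 1 (weathered basalt): t_1 = 4.23 × 0.11 / 1.386 = 0.3357 d
  layer 2 (medium sand): t_2 = 8.53 × 0.23 / 1.386 = 1.416 d
Total t = Σ t_i = 1.751 days.

1.75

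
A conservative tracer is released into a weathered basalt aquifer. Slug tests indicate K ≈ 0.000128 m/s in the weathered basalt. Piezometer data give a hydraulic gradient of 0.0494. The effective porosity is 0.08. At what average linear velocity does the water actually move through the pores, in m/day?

Convert K: 0.000128 m/s × 86400 = 11.06 m/day.
Hydraulic gradient i = 0.0494.
Darcy flux q = K · i = 11.06 × 0.04940 = 0.5463 m/day.
Seepage velocity v = q / n_e = 0.5463 / 0.08 = 6.829 m/day.

6.83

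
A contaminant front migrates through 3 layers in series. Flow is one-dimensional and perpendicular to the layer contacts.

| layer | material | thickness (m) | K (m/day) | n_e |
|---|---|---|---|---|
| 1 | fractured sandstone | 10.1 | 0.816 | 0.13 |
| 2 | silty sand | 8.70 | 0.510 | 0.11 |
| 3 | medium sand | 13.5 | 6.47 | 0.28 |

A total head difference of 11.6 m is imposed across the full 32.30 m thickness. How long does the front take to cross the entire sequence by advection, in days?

With flow normal to the layers, continuity requires the same specific discharge q through every layer.
Σ(b_i/K_i) = 10.1/0.816 + 8.70/0.510 + 13.5/6.47 = 31.52 d.
q = Δh / Σ(b_i/K_i) = 11.6 / 31.52 = 0.3680 m/day.
In each layer the seepage velocity is v_i = q/n_i, so the layer transit time is t_i = b_i·n_i / q:
  layer 1 (fractured sandstone): t_1 = 10.1 × 0.13 / 0.3680 = 3.568 d
  layer 2 (silty sand): t_2 = 8.70 × 0.11 / 0.3680 = 2.601 d
  layer 3 (medium sand): t_3 = 13.5 × 0.28 / 0.3680 = 10.27 d
Total t = Σ t_i = 16.44 days.

16.4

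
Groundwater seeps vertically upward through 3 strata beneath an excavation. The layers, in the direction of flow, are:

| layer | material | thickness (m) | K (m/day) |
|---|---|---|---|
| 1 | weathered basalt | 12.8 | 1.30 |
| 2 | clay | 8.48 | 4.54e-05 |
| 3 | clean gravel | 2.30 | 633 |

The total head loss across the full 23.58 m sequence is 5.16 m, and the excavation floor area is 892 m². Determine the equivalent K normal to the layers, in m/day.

0.000126

Flow is perpendicular to layering, so the layers act in series and the equivalent K is the thickness-weighted harmonic mean.
Total thickness L = 12.8 + 8.48 + 2.30 = 23.58 m.
Σ(b_i/K_i) = 12.8/1.30 + 8.48/4.54e-05 + 2.30/633 = 1.868e+05 d.
K_eq = L / Σ(b_i/K_i) = 23.58 / 1.868e+05 = 0.0001262 m/day.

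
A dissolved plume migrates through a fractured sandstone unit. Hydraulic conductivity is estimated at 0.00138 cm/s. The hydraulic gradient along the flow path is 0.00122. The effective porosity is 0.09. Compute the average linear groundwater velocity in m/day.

Convert K: 0.00138 cm/s × 864 = 1.192 m/day.
Hydraulic gradient i = 0.00122.
Darcy flux q = K · i = 1.192 × 0.001220 = 0.001455 m/day.
Seepage velocity v = q / n_e = 0.001455 / 0.09 = 0.01616 m/day.

0.0162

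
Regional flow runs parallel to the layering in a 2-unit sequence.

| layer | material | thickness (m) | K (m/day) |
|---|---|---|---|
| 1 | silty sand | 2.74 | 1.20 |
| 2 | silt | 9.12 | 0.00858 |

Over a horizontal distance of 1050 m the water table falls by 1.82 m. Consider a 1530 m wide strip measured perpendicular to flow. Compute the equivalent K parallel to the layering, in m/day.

0.284

Flow is parallel to layering, so each bed carries its own Darcy discharge and the transmissivities add.
Σ(K_i·b_i) = 1.20×2.74 + 0.00858×9.12 = 3.366 m²/day.
Total thickness b = 11.86 m, so K_eq = Σ(K_i·b_i)/b = 0.2838 m/day.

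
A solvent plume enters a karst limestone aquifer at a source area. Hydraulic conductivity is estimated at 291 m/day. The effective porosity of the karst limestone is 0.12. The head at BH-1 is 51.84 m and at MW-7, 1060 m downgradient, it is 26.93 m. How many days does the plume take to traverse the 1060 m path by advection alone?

18.6

Hydraulic gradient i = (51.84 − 26.93) / 1060 = 24.91 / 1060 = 0.02350.
Darcy flux q = K · i = 291.0 × 0.02350 = 6.838 m/day.
Seepage velocity v = q / n_e = 6.838 / 0.12 = 56.99 m/day.
Travel time t = L / v = 1060 / 56.99 = 18.60 days.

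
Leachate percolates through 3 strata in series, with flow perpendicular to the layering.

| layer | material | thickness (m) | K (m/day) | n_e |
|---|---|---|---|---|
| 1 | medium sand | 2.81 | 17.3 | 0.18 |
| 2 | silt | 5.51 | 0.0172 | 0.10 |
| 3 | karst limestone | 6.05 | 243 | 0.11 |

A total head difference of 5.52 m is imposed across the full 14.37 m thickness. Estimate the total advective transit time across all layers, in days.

With flow normal to the layers, continuity requires the same specific discharge q through every layer.
Σ(b_i/K_i) = 2.81/17.3 + 5.51/0.0172 + 6.05/243 = 320.5 d.
q = Δh / Σ(b_i/K_i) = 5.52 / 320.5 = 0.01722 m/day.
In each layer the seepage velocity is v_i = q/n_i, so the layer transit time is t_i = b_i·n_i / q:
  layer 1 (medium sand): t_1 = 2.81 × 0.18 / 0.01722 = 29.37 d
  layer 2 (silt): t_2 = 5.51 × 0.10 / 0.01722 = 32.00 d
  layer 3 (karst limestone): t_3 = 6.05 × 0.11 / 0.01722 = 38.64 d
Total t = Σ t_i = 100.0 days.

100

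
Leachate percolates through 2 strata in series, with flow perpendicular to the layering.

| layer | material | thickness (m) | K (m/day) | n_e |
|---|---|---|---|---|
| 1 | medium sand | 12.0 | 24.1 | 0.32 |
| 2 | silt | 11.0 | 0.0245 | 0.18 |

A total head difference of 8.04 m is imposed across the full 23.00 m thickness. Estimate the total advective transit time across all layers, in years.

With flow normal to the layers, continuity requires the same specific discharge q through every layer.
Σ(b_i/K_i) = 12.0/24.1 + 11.0/0.0245 = 449.5 d.
q = Δh / Σ(b_i/K_i) = 8.04 / 449.5 = 0.01789 m/day.
In each layer the seepage velocity is v_i = q/n_i, so the layer transit time is t_i = b_i·n_i / q:
  layer 1 (medium sand): t_1 = 12.0 × 0.32 / 0.01789 = 214.7 d
  layer 2 (silt): t_2 = 11.0 × 0.18 / 0.01789 = 110.7 d
Total t = Σ t_i = 325.4 days = 0.8908 years.

0.891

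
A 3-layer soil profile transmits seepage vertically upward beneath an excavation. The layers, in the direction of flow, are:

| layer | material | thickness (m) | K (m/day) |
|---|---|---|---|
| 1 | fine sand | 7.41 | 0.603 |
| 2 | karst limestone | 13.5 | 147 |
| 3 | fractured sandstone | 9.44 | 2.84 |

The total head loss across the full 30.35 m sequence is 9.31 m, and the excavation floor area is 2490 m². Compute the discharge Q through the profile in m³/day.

1480

Flow is perpendicular to layering, so the layers act in series and the equivalent K is the thickness-weighted harmonic mean.
Total thickness L = 7.41 + 13.5 + 9.44 = 30.35 m.
Σ(b_i/K_i) = 7.41/0.603 + 13.5/147 + 9.44/2.84 = 15.70 d.
K_eq = L / Σ(b_i/K_i) = 30.35 / 15.70 = 1.933 m/day.
Q = K_eq · A · (Δh/L) = 1.933 × 2490 × (9.31/30.35) = 1476 m³/day.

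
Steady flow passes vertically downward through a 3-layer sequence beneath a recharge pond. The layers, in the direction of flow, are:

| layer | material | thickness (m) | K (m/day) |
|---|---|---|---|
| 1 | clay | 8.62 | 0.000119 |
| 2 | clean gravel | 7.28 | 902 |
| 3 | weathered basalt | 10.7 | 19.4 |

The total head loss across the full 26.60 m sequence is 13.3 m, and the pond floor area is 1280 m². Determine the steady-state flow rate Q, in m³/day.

0.235

Flow is perpendicular to layering, so the layers act in series and the equivalent K is the thickness-weighted harmonic mean.
Total thickness L = 8.62 + 7.28 + 10.7 = 26.60 m.
Σ(b_i/K_i) = 8.62/0.000119 + 7.28/902 + 10.7/19.4 = 72438 d.
K_eq = L / Σ(b_i/K_i) = 26.60 / 72438 = 0.0003672 m/day.
Q = K_eq · A · (Δh/L) = 0.0003672 × 1280 × (13.3/26.60) = 0.2350 m³/day.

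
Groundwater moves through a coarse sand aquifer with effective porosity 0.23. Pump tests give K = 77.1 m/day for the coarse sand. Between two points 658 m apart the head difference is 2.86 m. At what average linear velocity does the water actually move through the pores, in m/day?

1.46

Hydraulic gradient i = Δh / L = 2.86 / 658 = 0.004347.
Darcy flux q = K · i = 77.10 × 0.004347 = 0.3351 m/day.
Seepage velocity v = q / n_e = 0.3351 / 0.23 = 1.457 m/day.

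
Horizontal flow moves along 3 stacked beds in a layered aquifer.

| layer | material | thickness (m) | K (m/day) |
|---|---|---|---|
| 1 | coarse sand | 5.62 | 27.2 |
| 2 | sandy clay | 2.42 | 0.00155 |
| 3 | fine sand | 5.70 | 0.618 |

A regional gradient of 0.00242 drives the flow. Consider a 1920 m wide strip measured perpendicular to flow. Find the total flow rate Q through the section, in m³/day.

727

Flow is parallel to layering, so each bed carries its own Darcy discharge and the transmissivities add.
Σ(K_i·b_i) = 27.2×5.62 + 0.00155×2.42 + 0.618×5.70 = 156.4 m²/day.
Hydraulic gradient i = 0.00242.
Q = Σ(K_i·b_i) · W · i = 156.4 × 1920 × 0.002420 = 726.7 m³/day.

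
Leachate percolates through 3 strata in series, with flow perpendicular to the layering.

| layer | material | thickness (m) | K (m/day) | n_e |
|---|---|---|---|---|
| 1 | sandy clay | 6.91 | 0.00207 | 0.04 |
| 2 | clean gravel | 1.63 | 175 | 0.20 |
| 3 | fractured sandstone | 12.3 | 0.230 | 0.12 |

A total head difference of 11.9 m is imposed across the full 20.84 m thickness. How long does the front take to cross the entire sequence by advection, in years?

1.62

With flow normal to the layers, continuity requires the same specific discharge q through every layer.
Σ(b_i/K_i) = 6.91/0.00207 + 1.63/175 + 12.3/0.230 = 3392 d.
q = Δh / Σ(b_i/K_i) = 11.9 / 3392 = 0.003509 m/day.
In each layer the seepage velocity is v_i = q/n_i, so the layer transit time is t_i = b_i·n_i / q:
  layer 1 (sandy clay): t_1 = 6.91 × 0.04 / 0.003509 = 78.78 d
  layer 2 (clean gravel): t_2 = 1.63 × 0.20 / 0.003509 = 92.91 d
  layer 3 (fractured sandstone): t_3 = 12.3 × 0.12 / 0.003509 = 420.7 d
Total t = Σ t_i = 592.4 days = 1.622 years.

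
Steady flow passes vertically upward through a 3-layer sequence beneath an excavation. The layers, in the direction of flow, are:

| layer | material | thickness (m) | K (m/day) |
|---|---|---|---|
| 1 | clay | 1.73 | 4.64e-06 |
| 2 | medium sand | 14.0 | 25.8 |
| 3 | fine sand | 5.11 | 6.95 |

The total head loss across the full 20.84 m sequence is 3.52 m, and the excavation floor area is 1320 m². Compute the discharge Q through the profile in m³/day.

Flow is perpendicular to layering, so the layers act in series and the equivalent K is the thickness-weighted harmonic mean.
Total thickness L = 1.73 + 14.0 + 5.11 = 20.84 m.
Σ(b_i/K_i) = 1.73/4.64e-06 + 14.0/25.8 + 5.11/6.95 = 3.728e+05 d.
K_eq = L / Σ(b_i/K_i) = 20.84 / 3.728e+05 = 5.589e-05 m/day.
Q = K_eq · A · (Δh/L) = 5.589e-05 × 1320 × (3.52/20.84) = 0.01246 m³/day.

0.0125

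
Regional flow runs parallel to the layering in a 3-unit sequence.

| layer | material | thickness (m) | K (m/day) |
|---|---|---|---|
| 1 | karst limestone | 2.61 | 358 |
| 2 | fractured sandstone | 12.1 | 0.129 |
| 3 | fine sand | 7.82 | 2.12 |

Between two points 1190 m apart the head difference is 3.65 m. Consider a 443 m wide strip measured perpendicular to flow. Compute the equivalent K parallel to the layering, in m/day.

42.3

Flow is parallel to layering, so each bed carries its own Darcy discharge and the transmissivities add.
Σ(K_i·b_i) = 358×2.61 + 0.129×12.1 + 2.12×7.82 = 952.5 m²/day.
Total thickness b = 22.53 m, so K_eq = Σ(K_i·b_i)/b = 42.28 m/day.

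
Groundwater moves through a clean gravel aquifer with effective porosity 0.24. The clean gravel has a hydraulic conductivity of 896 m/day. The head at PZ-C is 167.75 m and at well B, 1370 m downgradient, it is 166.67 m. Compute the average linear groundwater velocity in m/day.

Hydraulic gradient i = (167.75 − 166.67) / 1370 = 1.08 / 1370 = 0.0007883.
Darcy flux q = K · i = 896.0 × 0.0007883 = 0.7063 m/day.
Seepage velocity v = q / n_e = 0.7063 / 0.24 = 2.943 m/day.

2.94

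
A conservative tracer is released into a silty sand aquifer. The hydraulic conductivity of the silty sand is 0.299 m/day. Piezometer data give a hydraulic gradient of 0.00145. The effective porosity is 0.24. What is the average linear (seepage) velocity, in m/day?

Hydraulic gradient i = 0.00145.
Darcy flux q = K · i = 0.2990 × 0.001450 = 0.0004335 m/day.
Seepage velocity v = q / n_e = 0.0004335 / 0.24 = 0.001806 m/day.

0.00181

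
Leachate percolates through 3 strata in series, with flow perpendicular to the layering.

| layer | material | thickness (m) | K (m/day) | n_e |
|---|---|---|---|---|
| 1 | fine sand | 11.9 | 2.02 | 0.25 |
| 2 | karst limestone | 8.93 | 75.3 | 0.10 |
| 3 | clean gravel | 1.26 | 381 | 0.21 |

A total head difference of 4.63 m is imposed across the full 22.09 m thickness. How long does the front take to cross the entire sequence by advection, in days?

5.37

With flow normal to the layers, continuity requires the same specific discharge q through every layer.
Σ(b_i/K_i) = 11.9/2.02 + 8.93/75.3 + 1.26/381 = 6.013 d.
q = Δh / Σ(b_i/K_i) = 4.63 / 6.013 = 0.7700 m/day.
In each layer the seepage velocity is v_i = q/n_i, so the layer transit time is t_i = b_i·n_i / q:
  layer 1 (fine sand): t_1 = 11.9 × 0.25 / 0.7700 = 3.864 d
  layer 2 (karst limestone): t_2 = 8.93 × 0.10 / 0.7700 = 1.160 d
  layer 3 (clean gravel): t_3 = 1.26 × 0.21 / 0.7700 = 0.3436 d
Total t = Σ t_i = 5.367 days.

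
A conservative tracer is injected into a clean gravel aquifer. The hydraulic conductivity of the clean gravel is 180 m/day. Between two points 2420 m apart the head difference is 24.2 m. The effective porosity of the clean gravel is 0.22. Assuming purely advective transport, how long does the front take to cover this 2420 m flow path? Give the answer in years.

0.810

Hydraulic gradient i = Δh / L = 24.2 / 2420 = 0.01000.
Darcy flux q = K · i = 180.0 × 0.01000 = 1.800 m/day.
Seepage velocity v = q / n_e = 1.800 / 0.22 = 8.182 m/day.
Travel time t = L / v = 2420 / 8.182 = 295.8 days = 0.8098 years.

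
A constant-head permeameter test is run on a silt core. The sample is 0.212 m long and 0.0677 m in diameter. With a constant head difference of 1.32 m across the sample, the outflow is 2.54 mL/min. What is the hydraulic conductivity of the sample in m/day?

0.163

Cross-sectional area A = π·(d/2)² = π × (0.0677/2)² = 0.003600 m².
Convert discharge: 2.54 mL/min = 4.233e-08 m³/s.
Darcy's law rearranged: K = Q·L / (A·Δh) = 4.233e-08 × 0.212 / (0.003600 × 1.32) = 1.889e-06 m/s = 0.1632 m/day.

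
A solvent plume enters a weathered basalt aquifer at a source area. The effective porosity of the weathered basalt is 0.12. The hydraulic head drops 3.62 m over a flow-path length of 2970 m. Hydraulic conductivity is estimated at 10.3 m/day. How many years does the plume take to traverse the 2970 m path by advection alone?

Hydraulic gradient i = Δh / L = 3.62 / 2970 = 0.001219.
Darcy flux q = K · i = 10.30 × 0.001219 = 0.01255 m/day.
Seepage velocity v = q / n_e = 0.01255 / 0.12 = 0.1046 m/day.
Travel time t = L / v = 2970 / 0.1046 = 28389 days = 77.72 years.

77.7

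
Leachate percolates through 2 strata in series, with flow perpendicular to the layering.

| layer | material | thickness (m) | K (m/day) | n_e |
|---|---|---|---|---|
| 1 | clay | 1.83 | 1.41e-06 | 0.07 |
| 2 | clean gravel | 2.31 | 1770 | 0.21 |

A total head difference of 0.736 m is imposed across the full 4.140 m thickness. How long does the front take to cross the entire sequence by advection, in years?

2960

With flow normal to the layers, continuity requires the same specific discharge q through every layer.
Σ(b_i/K_i) = 1.83/1.41e-06 + 2.31/1770 = 1.298e+06 d.
q = Δh / Σ(b_i/K_i) = 0.736 / 1.298e+06 = 5.671e-07 m/day.
In each layer the seepage velocity is v_i = q/n_i, so the layer transit time is t_i = b_i·n_i / q:
  layer 1 (clay): t_1 = 1.83 × 0.07 / 5.671e-07 = 2.259e+05 d
  layer 2 (clean gravel): t_2 = 2.31 × 0.21 / 5.671e-07 = 8.554e+05 d
Total t = Σ t_i = 1.081e+06 days = 2961 years.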